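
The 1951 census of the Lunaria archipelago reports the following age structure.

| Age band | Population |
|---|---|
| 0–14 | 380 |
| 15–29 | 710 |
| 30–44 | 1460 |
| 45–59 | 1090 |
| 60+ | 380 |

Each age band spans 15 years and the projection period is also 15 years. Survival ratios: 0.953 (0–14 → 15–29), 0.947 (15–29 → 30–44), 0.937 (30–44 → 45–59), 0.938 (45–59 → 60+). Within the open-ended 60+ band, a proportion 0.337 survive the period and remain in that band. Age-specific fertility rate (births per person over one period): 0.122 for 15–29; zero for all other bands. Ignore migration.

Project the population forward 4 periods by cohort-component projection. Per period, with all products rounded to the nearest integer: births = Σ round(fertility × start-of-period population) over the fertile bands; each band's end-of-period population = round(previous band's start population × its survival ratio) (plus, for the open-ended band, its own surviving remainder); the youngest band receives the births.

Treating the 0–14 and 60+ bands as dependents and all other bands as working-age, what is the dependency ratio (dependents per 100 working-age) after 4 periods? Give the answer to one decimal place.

560.5

Numbering the bands 1..5 from youngest to oldest:
[period 1]
Births: 710 × 0.122 = 87
Band 2: 380 × 0.953 = 362
Band 3: 710 × 0.947 = 672
Band 4: 1460 × 0.937 = 1368
Band 5: 1090 × 0.938 + 380 × 0.337 = 1022 + 128 = 1150
→ [87, 362, 672, 1368, 1150]
[period 2]
Births: 362 × 0.122 = 44
Band 2: 87 × 0.953 = 83
Band 3: 362 × 0.947 = 343
Band 4: 672 × 0.937 = 630
Band 5: 1368 × 0.938 + 1150 × 0.337 = 1283 + 388 = 1671
→ [44, 83, 343, 630, 1671]
[period 3]
Births: 83 × 0.122 = 10
Band 2: 44 × 0.953 = 42
Band 3: 83 × 0.947 = 79
Band 4: 343 × 0.937 = 321
Band 5: 630 × 0.938 + 1671 × 0.337 = 591 + 563 = 1154
→ [10, 42, 79, 321, 1154]
[period 4]
Births: 42 × 0.122 = 5
Band 2: 10 × 0.953 = 10
Band 3: 42 × 0.947 = 40
Band 4: 79 × 0.937 = 74
Band 5: 321 × 0.938 + 1154 × 0.337 = 301 + 389 = 690
→ [5, 10, 40, 74, 690]
Dependents (band 0–14 + band 60+) = 5 + 690 = 695; working-age = 124; ratio = 695/124 × 100 = 560.5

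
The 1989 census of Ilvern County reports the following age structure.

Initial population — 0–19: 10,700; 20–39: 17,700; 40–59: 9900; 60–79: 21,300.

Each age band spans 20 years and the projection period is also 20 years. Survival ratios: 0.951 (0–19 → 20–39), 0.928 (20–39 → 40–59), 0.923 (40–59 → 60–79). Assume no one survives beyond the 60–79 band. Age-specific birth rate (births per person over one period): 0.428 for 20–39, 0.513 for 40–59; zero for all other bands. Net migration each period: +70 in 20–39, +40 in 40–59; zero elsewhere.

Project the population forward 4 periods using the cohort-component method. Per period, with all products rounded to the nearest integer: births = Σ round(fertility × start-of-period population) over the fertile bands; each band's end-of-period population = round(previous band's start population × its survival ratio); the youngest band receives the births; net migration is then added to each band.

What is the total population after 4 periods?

Numbering the groups 1..4 from youngest to oldest:
— Period 1 —
Births: 17700 × 0.428 = 7576  |  9900 × 0.513 = 5079 ⇒ total 12655
Group 2: 10700 × 0.951 = 10176
Group 3: 17700 × 0.928 = 16426
Group 4: 9900 × 0.923 = 9138
Net migration: Group 2 + 70 → 10246; Group 3 + 40 → 16466
Giving 12655 / 10246 / 16466 / 9138.
— Period 2 —
Births: 10246 × 0.428 = 4385  |  16466 × 0.513 = 8447 ⇒ total 12832
Group 2: 12655 × 0.951 = 12035
Group 3: 10246 × 0.928 = 9508
Group 4: 16466 × 0.923 = 15198
Net migration: Group 2 + 70 → 12105; Group 3 + 40 → 9548
Giving 12832 / 12105 / 9548 / 15198.
— Period 3 —
Births: 12105 × 0.428 = 5181  |  9548 × 0.513 = 4898 ⇒ total 10079
Group 2: 12832 × 0.951 = 12203
Group 3: 12105 × 0.928 = 11233
Group 4: 9548 × 0.923 = 8813
Net migration: Group 2 + 70 → 12273; Group 3 + 40 → 11273
Giving 10079 / 12273 / 11273 / 8813.
— Period 4 —
Births: 12273 × 0.428 = 5253  |  11273 × 0.513 = 5783 ⇒ total 11036
Group 2: 10079 × 0.951 = 9585
Group 3: 12273 × 0.928 = 11389
Group 4: 11273 × 0.923 = 10405
Net migration: Group 2 + 70 → 9655; Group 3 + 40 → 11429
Giving 11036 / 9655 / 11429 / 10405.
Total after period 4: 11036 + 9655 + 11429 + 10405 = 42525

42525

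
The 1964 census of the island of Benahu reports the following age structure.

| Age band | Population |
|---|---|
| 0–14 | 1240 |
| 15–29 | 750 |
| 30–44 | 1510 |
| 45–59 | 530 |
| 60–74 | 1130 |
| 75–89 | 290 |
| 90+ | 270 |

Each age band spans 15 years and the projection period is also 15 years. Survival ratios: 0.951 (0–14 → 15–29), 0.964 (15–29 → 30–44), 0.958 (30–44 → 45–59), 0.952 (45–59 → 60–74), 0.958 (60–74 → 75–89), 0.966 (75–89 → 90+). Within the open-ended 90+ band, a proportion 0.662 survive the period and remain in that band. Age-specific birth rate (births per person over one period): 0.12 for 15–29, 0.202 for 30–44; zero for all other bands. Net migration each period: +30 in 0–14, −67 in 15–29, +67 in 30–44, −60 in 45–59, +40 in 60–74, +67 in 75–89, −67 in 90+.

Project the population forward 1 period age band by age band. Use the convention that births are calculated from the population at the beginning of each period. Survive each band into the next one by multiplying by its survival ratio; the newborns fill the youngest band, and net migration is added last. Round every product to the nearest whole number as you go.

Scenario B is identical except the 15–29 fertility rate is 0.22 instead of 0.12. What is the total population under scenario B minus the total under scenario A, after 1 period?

After projecting period 1:
Births: 750 × 0.12 = 90 ; 1510 × 0.202 = 305 → total 395
15–29: 1240 × 0.951 = 1179
30–44: 750 × 0.964 = 723
45–59: 1510 × 0.958 = 1447
60–74: 530 × 0.952 = 505
75–89: 1130 × 0.958 = 1083
90+: 290 × 0.966 + 270 × 0.662 = 280 + 179 = 459
Net migration: 0–14 + 30 → 425; 15–29 − 67 → 1112; 30–44 + 67 → 790; 45–59 − 60 → 1387; 60–74 + 40 → 545; 75–89 + 67 → 1150; 90+ − 67 → 392
Population now: 0–14=425, 15–29=1112, 30–44=790, 45–59=1387, 60–74=545, 75–89=1150, 90+=392
Scenario A total after 1 period: 5801
Scenario B projection —
After projecting period 1:
Births: 750 × 0.22 = 165 ; 1510 × 0.202 = 305 → total 470
15–29: 1240 × 0.951 = 1179
30–44: 750 × 0.964 = 723
45–59: 1510 × 0.958 = 1447
60–74: 530 × 0.952 = 505
75–89: 1130 × 0.958 = 1083
90+: 290 × 0.966 + 270 × 0.662 = 280 + 179 = 459
Net migration: 0–14 + 30 → 500; 15–29 − 67 → 1112; 30–44 + 67 → 790; 45–59 − 60 → 1387; 60–74 + 40 → 545; 75–89 + 67 → 1150; 90+ − 67 → 392
Population now: 0–14=500, 15–29=1112, 30–44=790, 45–59=1387, 60–74=545, 75–89=1150, 90+=392
Scenario B total after 1 period: 5876
Difference B − A = 5876 − 5801 = 75

75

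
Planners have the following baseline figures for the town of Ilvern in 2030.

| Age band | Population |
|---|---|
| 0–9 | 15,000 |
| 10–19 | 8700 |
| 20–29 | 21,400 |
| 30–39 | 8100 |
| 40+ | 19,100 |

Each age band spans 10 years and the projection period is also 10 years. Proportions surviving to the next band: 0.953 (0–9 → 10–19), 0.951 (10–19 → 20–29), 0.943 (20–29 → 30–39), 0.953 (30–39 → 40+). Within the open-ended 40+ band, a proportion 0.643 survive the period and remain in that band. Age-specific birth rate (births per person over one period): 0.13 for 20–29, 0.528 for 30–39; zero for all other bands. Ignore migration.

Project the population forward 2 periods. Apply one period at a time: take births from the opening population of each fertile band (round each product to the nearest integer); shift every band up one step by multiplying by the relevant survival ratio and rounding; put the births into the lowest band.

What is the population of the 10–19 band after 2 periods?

6727

Let band 1 be 0–9 through band 5 = 40+.
After projecting period 1:
Births: 21400 × 0.13 = 2782, 8100 × 0.528 = 4277 → total 7059
Band 2: 15000 × 0.953 = 14295
Band 3: 8700 × 0.951 = 8274
Band 4: 21400 × 0.943 = 20180
Band 5: 8100 × 0.953 + 19100 × 0.643 = 7719 + 12281 = 20000
Population now: 0–9=7059, 10–19=14295, 20–29=8274, 30–39=20180, 40+=20000
After projecting period 2:
Births: 8274 × 0.13 = 1076, 20180 × 0.528 = 10655 → total 11731
Band 2: 7059 × 0.953 = 6727
Band 3: 14295 × 0.951 = 13595
Band 4: 8274 × 0.943 = 7802
Band 5: 20180 × 0.953 + 20000 × 0.643 = 19232 + 12860 = 32092
Population now: 0–9=11731, 10–19=6727, 20–29=13595, 30–39=7802, 40+=32092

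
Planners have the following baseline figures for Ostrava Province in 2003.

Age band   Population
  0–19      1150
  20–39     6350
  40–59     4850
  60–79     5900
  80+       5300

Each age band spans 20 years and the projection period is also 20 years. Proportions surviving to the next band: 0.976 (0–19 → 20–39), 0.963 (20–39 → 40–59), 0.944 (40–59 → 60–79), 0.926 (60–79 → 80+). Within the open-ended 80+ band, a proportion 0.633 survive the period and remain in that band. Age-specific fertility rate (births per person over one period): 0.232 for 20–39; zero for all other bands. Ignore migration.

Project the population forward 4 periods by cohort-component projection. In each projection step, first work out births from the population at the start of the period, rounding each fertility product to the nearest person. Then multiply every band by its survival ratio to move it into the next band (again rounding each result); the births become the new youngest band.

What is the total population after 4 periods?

10201

After projecting period 1:
Births: 6350 * 0.232 = 1473
20–39: 1150 * 0.976 = 1122
40–59: 6350 * 0.963 = 6115
60–79: 4850 * 0.944 = 4578
80+: 5900 * 0.926 + 5300 * 0.633 = 5463 + 3355 = 8818
Giving 1473 / 1122 / 6115 / 4578 / 8818.
After projecting period 2:
Births: 1122 * 0.232 = 260
20–39: 1473 * 0.976 = 1438
40–59: 1122 * 0.963 = 1080
60–79: 6115 * 0.944 = 5773
80+: 4578 * 0.926 + 8818 * 0.633 = 4239 + 5582 = 9821
Giving 260 / 1438 / 1080 / 5773 / 9821.
After projecting period 3:
Births: 1438 * 0.232 = 334
20–39: 260 * 0.976 = 254
40–59: 1438 * 0.963 = 1385
60–79: 1080 * 0.944 = 1020
80+: 5773 * 0.926 + 9821 * 0.633 = 5346 + 6217 = 11563
Giving 334 / 254 / 1385 / 1020 / 11563.
After projecting period 4:
Births: 254 * 0.232 = 59
20–39: 334 * 0.976 = 326
40–59: 254 * 0.963 = 245
60–79: 1385 * 0.944 = 1307
80+: 1020 * 0.926 + 11563 * 0.633 = 945 + 7319 = 8264
Giving 59 / 326 / 245 / 1307 / 8264.
Total after period 4: 59 + 326 + 245 + 1307 + 8264 = 10201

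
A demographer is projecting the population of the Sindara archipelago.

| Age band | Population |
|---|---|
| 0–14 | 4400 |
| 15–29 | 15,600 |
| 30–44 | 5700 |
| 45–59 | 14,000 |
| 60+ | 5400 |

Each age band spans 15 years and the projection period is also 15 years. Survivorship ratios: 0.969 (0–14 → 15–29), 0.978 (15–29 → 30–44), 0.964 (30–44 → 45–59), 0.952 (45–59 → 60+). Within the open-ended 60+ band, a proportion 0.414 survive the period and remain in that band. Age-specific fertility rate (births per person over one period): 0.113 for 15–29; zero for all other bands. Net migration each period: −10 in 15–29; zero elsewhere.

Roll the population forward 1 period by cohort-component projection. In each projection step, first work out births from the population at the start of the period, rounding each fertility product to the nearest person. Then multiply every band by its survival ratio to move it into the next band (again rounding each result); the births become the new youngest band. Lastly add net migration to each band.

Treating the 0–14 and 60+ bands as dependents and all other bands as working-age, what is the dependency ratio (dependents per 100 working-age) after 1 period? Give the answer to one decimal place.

Let group 1 be 0–14 through group 5 = 60+.
After projecting period 1:
Births: 15600 × 0.113 = 1763
Group 2: 4400 × 0.969 = 4264
Group 3: 15600 × 0.978 = 15257
Group 4: 5700 × 0.964 = 5495
Group 5: 14000 × 0.952 + 5400 × 0.414 = 13328 + 2236 = 15564
Net migration: Group 2 − 10 → 4254
End of period: [1763, 4254, 15257, 5495, 15564]
Dependents (band 0–14 + band 60+) = 1763 + 15564 = 17327; working-age = 25006; ratio = 17327/25006 × 100 = 69.3

69.3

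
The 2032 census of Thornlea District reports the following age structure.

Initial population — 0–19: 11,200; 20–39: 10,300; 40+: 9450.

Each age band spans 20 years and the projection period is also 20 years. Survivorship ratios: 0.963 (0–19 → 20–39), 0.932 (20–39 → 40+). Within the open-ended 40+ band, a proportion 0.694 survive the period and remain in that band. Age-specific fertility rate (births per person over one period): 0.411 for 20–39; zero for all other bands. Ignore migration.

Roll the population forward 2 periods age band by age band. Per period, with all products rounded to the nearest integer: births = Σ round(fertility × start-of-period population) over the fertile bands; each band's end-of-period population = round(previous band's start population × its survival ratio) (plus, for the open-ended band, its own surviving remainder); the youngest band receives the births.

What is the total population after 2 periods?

29776

Let group 1 be 0–19 through group 3 = 40+.
After projecting period 1:
Births: 10300 × 0.411 = 4233
Group 2: 11200 × 0.963 = 10786
Group 3: 10300 × 0.932 + 9450 × 0.694 = 9600 + 6558 = 16158
→ [4233, 10786, 16158]
After projecting period 2:
Births: 10786 × 0.411 = 4433
Group 2: 4233 × 0.963 = 4076
Group 3: 10786 × 0.932 + 16158 × 0.694 = 10053 + 11214 = 21267
→ [4433, 4076, 21267]
Total after period 2: 4433 + 4076 + 21267 = 29776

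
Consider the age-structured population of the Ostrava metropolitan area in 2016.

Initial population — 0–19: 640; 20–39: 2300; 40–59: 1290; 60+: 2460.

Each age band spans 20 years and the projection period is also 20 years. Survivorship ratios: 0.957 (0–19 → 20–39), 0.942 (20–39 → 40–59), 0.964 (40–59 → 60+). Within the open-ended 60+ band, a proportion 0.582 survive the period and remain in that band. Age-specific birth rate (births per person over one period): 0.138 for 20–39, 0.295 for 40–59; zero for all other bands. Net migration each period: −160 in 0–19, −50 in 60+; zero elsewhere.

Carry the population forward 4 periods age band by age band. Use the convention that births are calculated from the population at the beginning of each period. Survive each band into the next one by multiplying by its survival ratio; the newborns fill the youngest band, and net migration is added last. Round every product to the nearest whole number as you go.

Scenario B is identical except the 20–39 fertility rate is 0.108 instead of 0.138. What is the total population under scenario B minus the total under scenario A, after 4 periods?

-134

Call the groups 1 to 4, youngest first.
Period 1:
Births: 2300 × 0.138 = 317  |  1290 × 0.295 = 381 → 698
Group 2: 640 × 0.957 = 612
Group 3: 2300 × 0.942 = 2167
Group 4: 1290 × 0.964 + 2460 × 0.582 = 1244 + 1432 = 2676
Net migration: Group 1 − 160 → 538; Group 4 − 50 → 2626
End of period: [538, 612, 2167, 2626]
Period 2:
Births: 612 × 0.138 = 84  |  2167 × 0.295 = 639 → 723
Group 2: 538 × 0.957 = 515
Group 3: 612 × 0.942 = 577
Group 4: 2167 × 0.964 + 2626 × 0.582 = 2089 + 1528 = 3617
Net migration: Group 1 − 160 → 563; Group 4 − 50 → 3567
End of period: [563, 515, 577, 3567]
Period 3:
Births: 515 × 0.138 = 71  |  577 × 0.295 = 170 → 241
Group 2: 563 × 0.957 = 539
Group 3: 515 × 0.942 = 485
Group 4: 577 × 0.964 + 3567 × 0.582 = 556 + 2076 = 2632
Net migration: Group 1 − 160 → 81; Group 4 − 50 → 2582
End of period: [81, 539, 485, 2582]
Period 4:
Births: 539 × 0.138 = 74  |  485 × 0.295 = 143 → 217
Group 2: 81 × 0.957 = 78
Group 3: 539 × 0.942 = 508
Group 4: 485 × 0.964 + 2582 × 0.582 = 468 + 1503 = 1971
Net migration: Group 1 − 160 → 57; Group 4 − 50 → 1921
End of period: [57, 78, 508, 1921]
Scenario A total after 4 periods: 2564
Scenario B projection —
Period 1:
Births: 2300 × 0.108 = 248  |  1290 × 0.295 = 381 → 629
Group 2: 640 × 0.957 = 612
Group 3: 2300 × 0.942 = 2167
Group 4: 1290 × 0.964 + 2460 × 0.582 = 1244 + 1432 = 2676
Net migration: Group 1 − 160 → 469; Group 4 − 50 → 2626
End of period: [469, 612, 2167, 2626]
Period 2:
Births: 612 × 0.108 = 66  |  2167 × 0.295 = 639 → 705
Group 2: 469 × 0.957 = 449
Group 3: 612 × 0.942 = 577
Group 4: 2167 × 0.964 + 2626 × 0.582 = 2089 + 1528 = 3617
Net migration: Group 1 − 160 → 545; Group 4 − 50 → 3567
End of period: [545, 449, 577, 3567]
Period 3:
Births: 449 × 0.108 = 48  |  577 × 0.295 = 170 → 218
Group 2: 545 × 0.957 = 522
Group 3: 449 × 0.942 = 423
Group 4: 577 × 0.964 + 3567 × 0.582 = 556 + 2076 = 2632
Net migration: Group 1 − 160 → 58; Group 4 − 50 → 2582
End of period: [58, 522, 423, 2582]
Period 4:
Births: 522 × 0.108 = 56  |  423 × 0.295 = 125 → 181
Group 2: 58 × 0.957 = 56
Group 3: 522 × 0.942 = 492
Group 4: 423 × 0.964 + 2582 × 0.582 = 408 + 1503 = 1911
Net migration: Group 1 − 160 → 21; Group 4 − 50 → 1861
End of period: [21, 56, 492, 1861]
Scenario B total after 4 periods: 2430
Difference B − A = 2430 − 2564 = -134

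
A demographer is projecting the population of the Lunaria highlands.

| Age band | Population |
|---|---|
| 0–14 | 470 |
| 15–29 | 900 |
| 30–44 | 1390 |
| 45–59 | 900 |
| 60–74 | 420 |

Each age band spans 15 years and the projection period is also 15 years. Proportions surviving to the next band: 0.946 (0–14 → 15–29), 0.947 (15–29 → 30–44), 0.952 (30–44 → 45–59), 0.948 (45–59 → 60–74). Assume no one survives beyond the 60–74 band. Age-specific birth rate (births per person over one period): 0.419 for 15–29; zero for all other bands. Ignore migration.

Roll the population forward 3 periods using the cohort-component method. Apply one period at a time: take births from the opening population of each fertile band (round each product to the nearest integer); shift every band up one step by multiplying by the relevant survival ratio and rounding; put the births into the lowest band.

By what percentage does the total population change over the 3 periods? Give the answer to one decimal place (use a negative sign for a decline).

Period 1:
Births: 900 × 0.419 = 377
15–29: 470 × 0.946 = 445
30–44: 900 × 0.947 = 852
45–59: 1390 × 0.952 = 1323
60–74: 900 × 0.948 = 853
End of period: [377, 445, 852, 1323, 853]
Period 2:
Births: 445 × 0.419 = 186
15–29: 377 × 0.946 = 357
30–44: 445 × 0.947 = 421
45–59: 852 × 0.952 = 811
60–74: 1323 × 0.948 = 1254
End of period: [186, 357, 421, 811, 1254]
Period 3:
Births: 357 × 0.419 = 150
15–29: 186 × 0.946 = 176
30–44: 357 × 0.947 = 338
45–59: 421 × 0.952 = 401
60–74: 811 × 0.948 = 769
End of period: [150, 176, 338, 401, 769]
Total: 4080 → 1834; change = -2246; percentage change = -55.0%

-55.0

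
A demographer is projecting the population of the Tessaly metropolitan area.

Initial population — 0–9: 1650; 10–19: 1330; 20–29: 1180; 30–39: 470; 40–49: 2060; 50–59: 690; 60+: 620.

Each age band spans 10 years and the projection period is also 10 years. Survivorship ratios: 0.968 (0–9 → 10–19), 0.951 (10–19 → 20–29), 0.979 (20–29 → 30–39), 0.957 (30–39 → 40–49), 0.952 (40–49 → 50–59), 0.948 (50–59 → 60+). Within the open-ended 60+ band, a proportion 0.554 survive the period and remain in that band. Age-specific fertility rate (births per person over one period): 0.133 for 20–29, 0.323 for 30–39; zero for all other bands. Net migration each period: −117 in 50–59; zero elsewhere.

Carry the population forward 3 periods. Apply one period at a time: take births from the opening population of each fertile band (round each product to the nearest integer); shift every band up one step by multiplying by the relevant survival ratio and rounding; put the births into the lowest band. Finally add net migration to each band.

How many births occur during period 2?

541

Numbering the groups 1..7 from youngest to oldest:
After projecting period 1:
Births: 1180 × 0.133 = 157  |  470 × 0.323 = 152 → total 309
Group 2: 1650 × 0.968 = 1597
Group 3: 1330 × 0.951 = 1265
Group 4: 1180 × 0.979 = 1155
Group 5: 470 × 0.957 = 450
Group 6: 2060 × 0.952 = 1961
Group 7: 690 × 0.948 + 620 × 0.554 = 654 + 343 = 997
Net migration: Group 6 − 117 → 1844
End of period: [309, 1597, 1265, 1155, 450, 1844, 997]
After projecting period 2:
Births: 1265 × 0.133 = 168  |  1155 × 0.323 = 373 → total 541
Group 2: 309 × 0.968 = 299
Group 3: 1597 × 0.951 = 1519
Group 4: 1265 × 0.979 = 1238
Group 5: 1155 × 0.957 = 1105
Group 6: 450 × 0.952 = 428
Group 7: 1844 × 0.948 + 997 × 0.554 = 1748 + 552 = 2300
Net migration: Group 6 − 117 → 311
End of period: [541, 299, 1519, 1238, 1105, 311, 2300]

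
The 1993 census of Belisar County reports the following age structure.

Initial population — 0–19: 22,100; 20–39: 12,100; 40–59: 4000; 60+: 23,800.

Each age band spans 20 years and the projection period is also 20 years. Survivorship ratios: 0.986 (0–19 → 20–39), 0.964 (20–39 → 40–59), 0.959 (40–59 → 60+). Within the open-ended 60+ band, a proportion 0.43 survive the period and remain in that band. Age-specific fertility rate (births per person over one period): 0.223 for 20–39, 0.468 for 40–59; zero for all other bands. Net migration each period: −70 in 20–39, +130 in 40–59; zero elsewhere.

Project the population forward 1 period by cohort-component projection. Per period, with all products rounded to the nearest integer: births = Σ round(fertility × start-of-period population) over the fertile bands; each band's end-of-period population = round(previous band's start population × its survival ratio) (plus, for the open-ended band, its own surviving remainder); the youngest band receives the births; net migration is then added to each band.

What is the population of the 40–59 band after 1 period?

Call the groups 1 to 4, youngest first.
[period 1]
Births: 12100 * 0.223 = 2698, 4000 * 0.468 = 1872 → 4570
Group 2: 22100 * 0.986 = 21791
Group 3: 12100 * 0.964 = 11664
Group 4: 4000 * 0.959 + 23800 * 0.43 = 3836 + 10234 = 14070
Net migration: Group 2 − 70 → 21721; Group 3 + 130 → 11794
Population now: 0–19=4570, 20–39=21721, 40–59=11794, 60+=14070

11794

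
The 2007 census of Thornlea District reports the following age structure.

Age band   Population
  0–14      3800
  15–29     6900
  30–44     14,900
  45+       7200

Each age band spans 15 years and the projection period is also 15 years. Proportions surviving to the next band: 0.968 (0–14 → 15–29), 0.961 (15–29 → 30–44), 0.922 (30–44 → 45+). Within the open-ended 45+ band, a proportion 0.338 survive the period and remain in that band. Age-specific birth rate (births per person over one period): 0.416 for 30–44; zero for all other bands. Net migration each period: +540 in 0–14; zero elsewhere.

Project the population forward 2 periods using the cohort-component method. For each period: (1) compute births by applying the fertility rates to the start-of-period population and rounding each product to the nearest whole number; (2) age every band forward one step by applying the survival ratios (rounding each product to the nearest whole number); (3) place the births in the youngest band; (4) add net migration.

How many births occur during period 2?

After projecting period 1:
Births: 14900 * 0.416 = 6198
15–29: 3800 * 0.968 = 3678
30–44: 6900 * 0.961 = 6631
45+: 14900 * 0.922 + 7200 * 0.338 = 13738 + 2434 = 16172
Net migration: 0–14 + 540 → 6738
→ [6738, 3678, 6631, 16172]
After projecting period 2:
Births: 6631 * 0.416 = 2758
15–29: 6738 * 0.968 = 6522
30–44: 3678 * 0.961 = 3535
45+: 6631 * 0.922 + 16172 * 0.338 = 6114 + 5466 = 11580
Net migration: 0–14 + 540 → 3298
→ [3298, 6522, 3535, 11580]

2758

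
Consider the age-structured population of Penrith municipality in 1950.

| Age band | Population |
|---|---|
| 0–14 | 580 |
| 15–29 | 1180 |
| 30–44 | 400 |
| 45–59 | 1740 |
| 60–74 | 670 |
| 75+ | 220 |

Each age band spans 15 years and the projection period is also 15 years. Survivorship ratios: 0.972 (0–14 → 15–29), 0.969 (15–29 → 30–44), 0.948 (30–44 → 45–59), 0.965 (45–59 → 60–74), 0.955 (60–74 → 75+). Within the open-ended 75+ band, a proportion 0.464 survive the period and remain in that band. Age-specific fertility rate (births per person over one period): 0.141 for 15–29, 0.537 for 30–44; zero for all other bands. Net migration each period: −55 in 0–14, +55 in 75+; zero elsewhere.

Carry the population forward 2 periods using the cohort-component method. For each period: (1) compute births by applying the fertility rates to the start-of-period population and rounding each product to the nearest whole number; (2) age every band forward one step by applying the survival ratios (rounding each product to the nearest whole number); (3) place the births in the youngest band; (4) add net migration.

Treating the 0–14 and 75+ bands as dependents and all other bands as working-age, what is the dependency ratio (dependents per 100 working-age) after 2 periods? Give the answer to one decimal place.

115.3

[period 1]
Births: 1180 * 0.141 = 166, 400 * 0.537 = 215 → total 381
15–29: 580 * 0.972 = 564
30–44: 1180 * 0.969 = 1143
45–59: 400 * 0.948 = 379
60–74: 1740 * 0.965 = 1679
75+: 670 * 0.955 + 220 * 0.464 = 640 + 102 = 742
Net migration: 0–14 − 55 → 326; 75+ + 55 → 797
Population now: 0–14=326, 15–29=564, 30–44=1143, 45–59=379, 60–74=1679, 75+=797
[period 2]
Births: 564 * 0.141 = 80, 1143 * 0.537 = 614 → total 694
15–29: 326 * 0.972 = 317
30–44: 564 * 0.969 = 547
45–59: 1143 * 0.948 = 1084
60–74: 379 * 0.965 = 366
75+: 1679 * 0.955 + 797 * 0.464 = 1603 + 370 = 1973
Net migration: 0–14 − 55 → 639; 75+ + 55 → 2028
Population now: 0–14=639, 15–29=317, 30–44=547, 45–59=1084, 60–74=366, 75+=2028
Dependents (band 0–14 + band 75+) = 639 + 2028 = 2667; working-age = 2314; ratio = 2667/2314 × 100 = 115.3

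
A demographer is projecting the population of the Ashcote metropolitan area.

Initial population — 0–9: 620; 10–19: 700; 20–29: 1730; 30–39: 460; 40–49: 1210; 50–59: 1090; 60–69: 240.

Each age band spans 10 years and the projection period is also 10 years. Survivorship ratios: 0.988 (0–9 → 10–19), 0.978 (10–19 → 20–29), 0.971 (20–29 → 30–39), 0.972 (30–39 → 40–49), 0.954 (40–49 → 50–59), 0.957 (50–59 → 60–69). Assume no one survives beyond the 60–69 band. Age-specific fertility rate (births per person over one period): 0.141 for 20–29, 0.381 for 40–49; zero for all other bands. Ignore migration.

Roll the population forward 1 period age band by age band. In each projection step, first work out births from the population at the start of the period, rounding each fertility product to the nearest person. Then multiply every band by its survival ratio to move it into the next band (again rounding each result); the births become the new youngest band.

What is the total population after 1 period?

6327

(Bands numbered youngest = 1 to oldest = 7.)
— Period 1 —
Births: 1730 × 0.141 = 244, 1210 × 0.381 = 461 — total 705
Band 2: 620 × 0.988 = 613
Band 3: 700 × 0.978 = 685
Band 4: 1730 × 0.971 = 1680
Band 5: 460 × 0.972 = 447
Band 6: 1210 × 0.954 = 1154
Band 7: 1090 × 0.957 = 1043
Population now: 0–9=705, 10–19=613, 20–29=685, 30–39=1680, 40–49=447, 50–59=1154, 60–69=1043
Total after period 1: 705 + 613 + 685 + 1680 + 447 + 1154 + 1043 = 6327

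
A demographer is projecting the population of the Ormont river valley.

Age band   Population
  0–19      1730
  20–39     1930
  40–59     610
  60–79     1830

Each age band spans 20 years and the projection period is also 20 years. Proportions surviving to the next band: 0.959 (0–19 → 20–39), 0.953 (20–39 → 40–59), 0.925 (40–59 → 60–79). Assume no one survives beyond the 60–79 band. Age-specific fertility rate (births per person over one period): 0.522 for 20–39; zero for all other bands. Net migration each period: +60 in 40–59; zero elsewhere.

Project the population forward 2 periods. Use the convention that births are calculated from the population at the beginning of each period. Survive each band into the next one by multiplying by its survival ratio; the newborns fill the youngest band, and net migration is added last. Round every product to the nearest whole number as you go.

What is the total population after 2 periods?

5230

[period 1]
Births: 1930 × 0.522 = 1007
20–39: 1730 × 0.959 = 1659
40–59: 1930 × 0.953 = 1839
60–79: 610 × 0.925 = 564
Net migration: 40–59 + 60 → 1899
End of period: [1007, 1659, 1899, 564]
[period 2]
Births: 1659 × 0.522 = 866
20–39: 1007 × 0.959 = 966
40–59: 1659 × 0.953 = 1581
60–79: 1899 × 0.925 = 1757
Net migration: 40–59 + 60 → 1641
End of period: [866, 966, 1641, 1757]
Total after period 2: 866 + 966 + 1641 + 1757 = 5230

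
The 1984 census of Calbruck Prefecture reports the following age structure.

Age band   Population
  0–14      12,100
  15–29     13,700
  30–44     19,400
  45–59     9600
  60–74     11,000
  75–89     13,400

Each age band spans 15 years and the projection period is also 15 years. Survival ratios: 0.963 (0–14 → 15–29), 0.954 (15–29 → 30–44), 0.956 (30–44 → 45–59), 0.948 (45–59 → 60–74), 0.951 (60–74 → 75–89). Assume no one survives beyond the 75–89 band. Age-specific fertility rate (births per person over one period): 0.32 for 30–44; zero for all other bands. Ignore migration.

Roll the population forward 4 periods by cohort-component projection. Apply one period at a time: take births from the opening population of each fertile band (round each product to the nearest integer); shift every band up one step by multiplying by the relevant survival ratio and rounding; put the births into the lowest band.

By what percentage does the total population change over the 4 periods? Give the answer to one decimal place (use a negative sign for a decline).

After projecting period 1:
Births: 19400 * 0.32 = 6208
15–29: 12100 * 0.963 = 11652
30–44: 13700 * 0.954 = 13070
45–59: 19400 * 0.956 = 18546
60–74: 9600 * 0.948 = 9101
75–89: 11000 * 0.951 = 10461
End of period: [6208, 11652, 13070, 18546, 9101, 10461]
After projecting period 2:
Births: 13070 * 0.32 = 4182
15–29: 6208 * 0.963 = 5978
30–44: 11652 * 0.954 = 11116
45–59: 13070 * 0.956 = 12495
60–74: 18546 * 0.948 = 17582
75–89: 9101 * 0.951 = 8655
End of period: [4182, 5978, 11116, 12495, 17582, 8655]
After projecting period 3:
Births: 11116 * 0.32 = 3557
15–29: 4182 * 0.963 = 4027
30–44: 5978 * 0.954 = 5703
45–59: 11116 * 0.956 = 10627
60–74: 12495 * 0.948 = 11845
75–89: 17582 * 0.951 = 16720
End of period: [3557, 4027, 5703, 10627, 11845, 16720]
After projecting period 4:
Births: 5703 * 0.32 = 1825
15–29: 3557 * 0.963 = 3425
30–44: 4027 * 0.954 = 3842
45–59: 5703 * 0.956 = 5452
60–74: 10627 * 0.948 = 10074
75–89: 11845 * 0.951 = 11265
End of period: [1825, 3425, 3842, 5452, 10074, 11265]
Total: 79200 → 35883; change = -43317; percentage change = -54.7%

-54.7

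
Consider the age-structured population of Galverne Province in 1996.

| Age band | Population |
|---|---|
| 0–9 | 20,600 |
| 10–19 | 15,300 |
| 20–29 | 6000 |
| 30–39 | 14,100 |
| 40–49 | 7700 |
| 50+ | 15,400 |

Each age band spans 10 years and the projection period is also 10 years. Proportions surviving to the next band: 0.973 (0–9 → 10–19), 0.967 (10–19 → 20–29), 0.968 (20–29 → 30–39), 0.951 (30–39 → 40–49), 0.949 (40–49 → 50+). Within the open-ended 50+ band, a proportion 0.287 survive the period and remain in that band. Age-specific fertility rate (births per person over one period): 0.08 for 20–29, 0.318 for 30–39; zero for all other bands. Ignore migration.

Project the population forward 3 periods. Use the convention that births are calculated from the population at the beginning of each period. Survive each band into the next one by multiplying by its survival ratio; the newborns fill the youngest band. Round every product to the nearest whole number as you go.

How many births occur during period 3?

— Period 1 —
Births: 6000 * 0.08 = 480 ; 14100 * 0.318 = 4484 → 4964
10–19: 20600 * 0.973 = 20044
20–29: 15300 * 0.967 = 14795
30–39: 6000 * 0.968 = 5808
40–49: 14100 * 0.951 = 13409
50+: 7700 * 0.949 + 15400 * 0.287 = 7307 + 4420 = 11727
End of period: [4964, 20044, 14795, 5808, 13409, 11727]
— Period 2 —
Births: 14795 * 0.08 = 1184 ; 5808 * 0.318 = 1847 → 3031
10–19: 4964 * 0.973 = 4830
20–29: 20044 * 0.967 = 19383
30–39: 14795 * 0.968 = 14322
40–49: 5808 * 0.951 = 5523
50+: 13409 * 0.949 + 11727 * 0.287 = 12725 + 3366 = 16091
End of period: [3031, 4830, 19383, 14322, 5523, 16091]
— Period 3 —
Births: 19383 * 0.08 = 1551 ; 14322 * 0.318 = 4554 → 6105
10–19: 3031 * 0.973 = 2949
20–29: 4830 * 0.967 = 4671
30–39: 19383 * 0.968 = 18763
40–49: 14322 * 0.951 = 13620
50+: 5523 * 0.949 + 16091 * 0.287 = 5241 + 4618 = 9859
End of period: [6105, 2949, 4671, 18763, 13620, 9859]

6105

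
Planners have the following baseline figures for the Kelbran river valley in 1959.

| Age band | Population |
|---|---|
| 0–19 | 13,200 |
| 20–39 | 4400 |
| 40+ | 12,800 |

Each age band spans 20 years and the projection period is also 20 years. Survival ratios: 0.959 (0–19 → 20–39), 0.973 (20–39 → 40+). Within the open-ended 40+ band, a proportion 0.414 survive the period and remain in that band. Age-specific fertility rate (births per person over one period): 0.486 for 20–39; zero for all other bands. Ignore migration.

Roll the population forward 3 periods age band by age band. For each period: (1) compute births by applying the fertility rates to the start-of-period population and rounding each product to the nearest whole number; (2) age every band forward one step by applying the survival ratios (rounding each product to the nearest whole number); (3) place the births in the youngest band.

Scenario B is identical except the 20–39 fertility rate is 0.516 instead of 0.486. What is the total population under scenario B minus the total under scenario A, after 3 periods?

614

Numbering the groups 1..3 from youngest to oldest:
Period 1:
Births: 4400 × 0.486 = 2138
Group 2: 13200 × 0.959 = 12659
Group 3: 4400 × 0.973 + 12800 × 0.414 = 4281 + 5299 = 9580
End of period: [2138, 12659, 9580]
Period 2:
Births: 12659 × 0.486 = 6152
Group 2: 2138 × 0.959 = 2050
Group 3: 12659 × 0.973 + 9580 × 0.414 = 12317 + 3966 = 16283
End of period: [6152, 2050, 16283]
Period 3:
Births: 2050 × 0.486 = 996
Group 2: 6152 × 0.959 = 5900
Group 3: 2050 × 0.973 + 16283 × 0.414 = 1995 + 6741 = 8736
End of period: [996, 5900, 8736]
Scenario A total after 3 periods: 15632
Scenario B projection —
Period 1:
Births: 4400 × 0.516 = 2270
Group 2: 13200 × 0.959 = 12659
Group 3: 4400 × 0.973 + 12800 × 0.414 = 4281 + 5299 = 9580
End of period: [2270, 12659, 9580]
Period 2:
Births: 12659 × 0.516 = 6532
Group 2: 2270 × 0.959 = 2177
Group 3: 12659 × 0.973 + 9580 × 0.414 = 12317 + 3966 = 16283
End of period: [6532, 2177, 16283]
Period 3:
Births: 2177 × 0.516 = 1123
Group 2: 6532 × 0.959 = 6264
Group 3: 2177 × 0.973 + 16283 × 0.414 = 2118 + 6741 = 8859
End of period: [1123, 6264, 8859]
Scenario B total after 3 periods: 16246
Difference B − A = 16246 − 15632 = 614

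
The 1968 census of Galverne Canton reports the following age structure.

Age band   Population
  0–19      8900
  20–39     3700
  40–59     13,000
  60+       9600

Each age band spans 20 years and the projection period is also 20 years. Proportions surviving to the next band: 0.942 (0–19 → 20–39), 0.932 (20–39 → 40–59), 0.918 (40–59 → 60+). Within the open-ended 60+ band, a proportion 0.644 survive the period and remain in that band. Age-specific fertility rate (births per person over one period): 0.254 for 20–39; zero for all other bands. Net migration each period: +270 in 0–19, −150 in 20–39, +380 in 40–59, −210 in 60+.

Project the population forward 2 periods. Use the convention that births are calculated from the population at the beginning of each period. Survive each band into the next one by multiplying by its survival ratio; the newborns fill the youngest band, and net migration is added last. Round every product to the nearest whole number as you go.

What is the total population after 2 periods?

26240

(Groups numbered youngest = 1 to oldest = 4.)
Period 1:
Births: 3700 × 0.254 = 940
Group 2: 8900 × 0.942 = 8384
Group 3: 3700 × 0.932 = 3448
Group 4: 13000 × 0.918 + 9600 × 0.644 = 11934 + 6182 = 18116
Net migration: Group 1 + 270 → 1210; Group 2 − 150 → 8234; Group 3 + 380 → 3828; Group 4 − 210 → 17906
Giving 1210 / 8234 / 3828 / 17906.
Period 2:
Births: 8234 × 0.254 = 2091
Group 2: 1210 × 0.942 = 1140
Group 3: 8234 × 0.932 = 7674
Group 4: 3828 × 0.918 + 17906 × 0.644 = 3514 + 11531 = 15045
Net migration: Group 1 + 270 → 2361; Group 2 − 150 → 990; Group 3 + 380 → 8054; Group 4 − 210 → 14835
Giving 2361 / 990 / 8054 / 14835.
Total after period 2: 2361 + 990 + 8054 + 14835 = 26240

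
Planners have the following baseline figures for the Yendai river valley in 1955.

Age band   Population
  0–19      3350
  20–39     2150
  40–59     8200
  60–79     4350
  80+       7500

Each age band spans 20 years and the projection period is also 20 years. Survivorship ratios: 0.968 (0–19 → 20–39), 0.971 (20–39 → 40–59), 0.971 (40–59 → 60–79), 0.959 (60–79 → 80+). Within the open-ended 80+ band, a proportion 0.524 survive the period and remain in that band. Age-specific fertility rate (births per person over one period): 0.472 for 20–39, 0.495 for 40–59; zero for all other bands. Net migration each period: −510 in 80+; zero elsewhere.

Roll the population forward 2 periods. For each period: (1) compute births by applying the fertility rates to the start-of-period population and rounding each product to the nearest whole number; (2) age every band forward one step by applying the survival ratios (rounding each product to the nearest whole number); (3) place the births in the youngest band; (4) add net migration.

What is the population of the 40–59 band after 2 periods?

Period 1:
Births: 2150 × 0.472 = 1015  |  8200 × 0.495 = 4059 → 5074
20–39: 3350 × 0.968 = 3243
40–59: 2150 × 0.971 = 2088
60–79: 8200 × 0.971 = 7962
80+: 4350 × 0.959 + 7500 × 0.524 = 4172 + 3930 = 8102
Net migration: 80+ − 510 → 7592
End of period: [5074, 3243, 2088, 7962, 7592]
Period 2:
Births: 3243 × 0.472 = 1531  |  2088 × 0.495 = 1034 → 2565
20–39: 5074 × 0.968 = 4912
40–59: 3243 × 0.971 = 3149
60–79: 2088 × 0.971 = 2027
80+: 7962 × 0.959 + 7592 × 0.524 = 7636 + 3978 = 11614
Net migration: 80+ − 510 → 11104
End of period: [2565, 4912, 3149, 2027, 11104]

3149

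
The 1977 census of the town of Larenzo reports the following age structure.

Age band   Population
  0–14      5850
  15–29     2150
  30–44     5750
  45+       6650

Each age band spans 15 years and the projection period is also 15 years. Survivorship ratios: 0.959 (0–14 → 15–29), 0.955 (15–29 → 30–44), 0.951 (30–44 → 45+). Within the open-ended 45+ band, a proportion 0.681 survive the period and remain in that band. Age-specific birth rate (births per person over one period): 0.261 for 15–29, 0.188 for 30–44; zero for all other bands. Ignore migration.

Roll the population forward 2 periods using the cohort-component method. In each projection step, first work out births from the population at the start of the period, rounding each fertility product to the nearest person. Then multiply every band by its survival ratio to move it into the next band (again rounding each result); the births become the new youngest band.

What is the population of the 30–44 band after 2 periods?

— Period 1 —
Births: 2150 * 0.261 = 561  |  5750 * 0.188 = 1081 — total 1642
15–29: 5850 * 0.959 = 5610
30–44: 2150 * 0.955 = 2053
45+: 5750 * 0.951 + 6650 * 0.681 = 5468 + 4529 = 9997
Giving 1642 / 5610 / 2053 / 9997.
— Period 2 —
Births: 5610 * 0.261 = 1464  |  2053 * 0.188 = 386 — total 1850
15–29: 1642 * 0.959 = 1575
30–44: 5610 * 0.955 = 5358
45+: 2053 * 0.951 + 9997 * 0.681 = 1952 + 6808 = 8760
Giving 1850 / 1575 / 5358 / 8760.

5358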